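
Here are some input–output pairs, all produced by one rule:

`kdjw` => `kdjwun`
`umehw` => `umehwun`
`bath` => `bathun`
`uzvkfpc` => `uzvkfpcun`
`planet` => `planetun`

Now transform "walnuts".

The rule is to append "un".
Applying that to "walnuts" gives "walnutsun".

walnutsun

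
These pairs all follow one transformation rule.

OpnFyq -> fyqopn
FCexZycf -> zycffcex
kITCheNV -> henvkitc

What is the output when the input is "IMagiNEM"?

inemimag

The rule is to swap the front and back halves of the string, then convert every letter to lowercase.
"IMagiNEM" → "iNEMIMag" → "inemimag".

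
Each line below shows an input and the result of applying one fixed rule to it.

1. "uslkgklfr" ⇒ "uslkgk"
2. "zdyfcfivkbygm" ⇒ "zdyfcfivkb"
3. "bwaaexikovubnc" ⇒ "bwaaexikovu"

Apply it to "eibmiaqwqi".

eibmiaq

Looking at the pairs, the operation is to delete the last 3 characters.
"eibmiaqwqi" → "eibmiaq".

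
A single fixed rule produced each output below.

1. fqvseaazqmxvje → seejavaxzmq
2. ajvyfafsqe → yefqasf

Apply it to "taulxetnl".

The pattern: delete the first 3 characters, then take characters alternately from the front and the back (1st, last, 2nd, 2nd-last, ...).
Starting from "taulxetnl": after the first operation, "lxetnl"; after the second, "llxnet".

llxnet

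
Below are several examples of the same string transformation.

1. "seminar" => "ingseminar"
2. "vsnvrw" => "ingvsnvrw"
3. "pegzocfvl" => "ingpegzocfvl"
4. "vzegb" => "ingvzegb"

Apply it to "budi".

In each case the input is transformed by: prepend "ing".
So "budi" becomes "ingbudi".

ingbudi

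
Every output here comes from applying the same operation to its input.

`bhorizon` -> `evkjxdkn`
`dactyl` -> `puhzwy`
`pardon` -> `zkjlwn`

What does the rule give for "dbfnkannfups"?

jjbqlozxbjgw

In each case the input is transformed by: shift every letter 4 places backward in the alphabet (wrapping around), then swap the front and back halves of the string.
Working it through for "dbfnkannfups": intermediate "zxbjgwjjbqlo", final "jjbqlozxbjgw".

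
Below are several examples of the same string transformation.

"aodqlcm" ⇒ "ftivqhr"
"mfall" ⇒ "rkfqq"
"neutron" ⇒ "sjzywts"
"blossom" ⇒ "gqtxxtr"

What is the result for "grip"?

Rule — shift every letter 5 places forward in the alphabet (wrapping around).
Doing the same to "grip": "lwnu".

lwnu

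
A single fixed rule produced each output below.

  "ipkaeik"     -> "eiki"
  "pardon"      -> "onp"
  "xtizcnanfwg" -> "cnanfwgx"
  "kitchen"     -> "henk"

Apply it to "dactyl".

yld

Each output is the input with this applied: move the first character to the end, then delete the first 3 characters.
"dactyl" → "actyld" → "yld".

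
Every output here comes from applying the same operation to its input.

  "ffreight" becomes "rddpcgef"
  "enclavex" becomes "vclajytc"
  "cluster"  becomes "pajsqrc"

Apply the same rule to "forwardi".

Looking at the pairs, the operation is to shift every letter 2 places backward in the alphabet (wrapping around), then move the last character to the front.
"forwardi" → "dmpuypbg" → "gdmpuypb".
(Check on "ffreight": → "ddpcgefr" → "rddpcgef" ✓)

gdmpuypb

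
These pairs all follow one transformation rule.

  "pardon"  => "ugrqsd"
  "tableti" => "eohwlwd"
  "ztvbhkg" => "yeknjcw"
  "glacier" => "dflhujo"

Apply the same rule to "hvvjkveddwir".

ymnyhggzluky

The pattern: move the first 2 characters to the end (rotate left by 2), then shift every letter 3 places forward in the alphabet (wrapping around).
For "hvvjkveddwir" the result is "ymnyhggzluky".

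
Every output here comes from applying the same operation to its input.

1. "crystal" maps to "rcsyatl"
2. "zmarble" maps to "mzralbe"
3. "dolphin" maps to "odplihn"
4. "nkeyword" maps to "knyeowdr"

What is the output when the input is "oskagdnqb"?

The transformation: swap each adjacent pair of characters (1↔2, 3↔4, ...).
Doing the same to "oskagdnqb": "soakdgqnb".

soakdgqnb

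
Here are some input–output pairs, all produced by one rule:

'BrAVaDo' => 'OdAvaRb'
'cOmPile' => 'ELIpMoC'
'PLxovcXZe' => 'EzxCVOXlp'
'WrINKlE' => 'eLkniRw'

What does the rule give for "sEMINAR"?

ranimeS

In each case the input is transformed by: flip the case of every letter, then reverse the string.
Starting from "sEMINAR": after the first operation, "Seminar"; after the second, "ranimeS".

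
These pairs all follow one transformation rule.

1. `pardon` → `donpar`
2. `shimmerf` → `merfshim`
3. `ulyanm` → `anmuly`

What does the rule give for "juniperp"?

Each output is the input with this applied: swap the front and back halves of the string.
On "juniperp" that produces "perpjuni".

perpjuni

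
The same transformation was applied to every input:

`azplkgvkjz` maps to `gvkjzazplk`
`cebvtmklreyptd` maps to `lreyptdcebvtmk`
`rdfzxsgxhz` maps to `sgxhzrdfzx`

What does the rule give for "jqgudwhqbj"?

The pattern: swap the front and back halves of the string.
On "jqgudwhqbj" that produces "whqbjjqgud".

whqbjjqgud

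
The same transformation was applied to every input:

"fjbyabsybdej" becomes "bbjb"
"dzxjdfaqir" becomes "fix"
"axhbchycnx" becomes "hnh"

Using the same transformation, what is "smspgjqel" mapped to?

Looking at the pairs, the operation is to keep one character in every 3, starting at position 3 (positions 3rd, 6th, 9th, ...), then move the first character to the end.
Starting from "smspgjqel": after the first operation, "sjl"; after the second, "jls".
(Check on "axhbchycnx": → "hhn" → "hnh" ✓)

jls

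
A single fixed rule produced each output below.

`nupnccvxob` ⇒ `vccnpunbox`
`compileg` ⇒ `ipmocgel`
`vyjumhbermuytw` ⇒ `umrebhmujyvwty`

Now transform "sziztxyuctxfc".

The transformation: reverse the string, then move the first 3 characters to the end (rotate left by 3).
Applying both steps to "sziztxyuctxfc": "cfxtcuyxtzizs", then "tcuyxtzizscfx".

tcuyxtzizscfx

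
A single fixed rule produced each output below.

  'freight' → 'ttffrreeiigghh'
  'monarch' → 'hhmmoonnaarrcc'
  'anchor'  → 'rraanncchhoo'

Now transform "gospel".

The pattern: move the last character to the front, then double every character.
"gospel" → "lgospe" → "llggoossppee".

llggoossppee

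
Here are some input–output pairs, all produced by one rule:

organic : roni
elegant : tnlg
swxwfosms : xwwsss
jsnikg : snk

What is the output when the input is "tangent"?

Each output is the input with this applied: sort the characters into reverse alphabetical order, then delete the last 3 characters.
Starting from "tangent": after the first operation, "ttnngea"; after the second, "ttnn".

ttnn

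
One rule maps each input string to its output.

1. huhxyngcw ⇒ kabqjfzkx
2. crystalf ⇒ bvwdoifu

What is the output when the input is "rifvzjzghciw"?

iycmcjkflzul

The rule is to shift every letter 3 places forward in the alphabet (wrapping around), then move the first 2 characters to the end (rotate left by 2).
Starting from "rifvzjzghciw": after the first operation, "uliycmcjkflz"; after the second, "iycmcjkflzul".
(Check on "huhxyngcw": → "kxkabqjfz" → "kabqjfzkx" ✓)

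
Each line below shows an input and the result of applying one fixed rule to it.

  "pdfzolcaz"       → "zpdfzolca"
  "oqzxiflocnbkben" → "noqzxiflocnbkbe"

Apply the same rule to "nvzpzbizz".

znvzpzbiz

Looking at the pairs, the operation is to move the last character to the front.
So "nvzpzbizz" becomes "znvzpzbiz".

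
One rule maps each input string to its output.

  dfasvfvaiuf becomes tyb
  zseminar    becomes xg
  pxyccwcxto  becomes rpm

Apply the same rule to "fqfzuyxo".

The pattern: keep one character in every 3, starting at position 3 (positions 3rd, 6th, 9th, ...), then shift every letter 7 places backward in the alphabet (wrapping around).
Doing the same to "fqfzuyxo": "yr".
(Check on "pxyccwcxto": → "ywt" → "rpm" ✓)

yr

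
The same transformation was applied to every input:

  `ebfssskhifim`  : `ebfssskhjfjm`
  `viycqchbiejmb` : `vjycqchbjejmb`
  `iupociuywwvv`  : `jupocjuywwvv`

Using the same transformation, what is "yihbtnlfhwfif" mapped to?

yjhbtnlfhwfjf

The pattern: replace every "i" with "j".
Doing the same to "yihbtnlfhwfif": "yjhbtnlfhwfjf".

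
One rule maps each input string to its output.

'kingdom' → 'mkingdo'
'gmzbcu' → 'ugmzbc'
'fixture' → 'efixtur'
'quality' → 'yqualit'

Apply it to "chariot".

tchario

In each case the input is transformed by: move the last character to the front.
Doing the same to "chariot": "tchario".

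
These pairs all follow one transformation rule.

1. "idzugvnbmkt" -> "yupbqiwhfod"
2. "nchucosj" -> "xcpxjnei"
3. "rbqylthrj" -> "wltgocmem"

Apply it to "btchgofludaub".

In each case the input is transformed by: shift every letter 5 places backward in the alphabet (wrapping around), then move the first character to the end.
On "btchgofludaub": the first step gives "woxcbjagpyvpw", and the second then gives "oxcbjagpyvpww".

oxcbjagpyvpww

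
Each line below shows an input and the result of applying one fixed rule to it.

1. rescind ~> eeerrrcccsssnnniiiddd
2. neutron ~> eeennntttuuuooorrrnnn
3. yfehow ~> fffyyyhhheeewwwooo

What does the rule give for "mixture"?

iiimmmtttxxxrrruuueee

The transformation: swap each adjacent pair of characters (1↔2, 3↔4, ...), then repeat every character 3 times.
For "mixture", step one produces "imtxrue"; step two turns that into "iiimmmtttxxxrrruuueee".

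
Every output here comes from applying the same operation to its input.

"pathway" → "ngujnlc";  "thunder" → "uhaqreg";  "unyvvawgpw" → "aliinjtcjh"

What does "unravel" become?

aeniryh

The rule is to move the first character to the end, then shift every letter 13 places forward in the alphabet (wrapping around) — i.e. ROT13.
For "unravel", step one produces "nravelu"; step two turns that into "aeniryh".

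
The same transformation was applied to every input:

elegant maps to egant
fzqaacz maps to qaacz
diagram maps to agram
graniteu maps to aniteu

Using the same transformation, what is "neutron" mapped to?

In each case the input is transformed by: delete the first 2 characters.
On "neutron" that produces "utron".

utron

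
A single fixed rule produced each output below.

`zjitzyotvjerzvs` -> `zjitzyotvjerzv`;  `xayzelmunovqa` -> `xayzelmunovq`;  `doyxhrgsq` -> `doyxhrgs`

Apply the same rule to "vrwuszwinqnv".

The rule is to delete the last character.
Doing the same to "vrwuszwinqnv": "vrwuszwinqn".

vrwuszwinqn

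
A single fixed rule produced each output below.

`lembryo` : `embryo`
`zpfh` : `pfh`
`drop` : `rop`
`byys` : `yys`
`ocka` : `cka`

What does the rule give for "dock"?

ock

In each case the input is transformed by: delete the first character.
On "dock" that produces "ock".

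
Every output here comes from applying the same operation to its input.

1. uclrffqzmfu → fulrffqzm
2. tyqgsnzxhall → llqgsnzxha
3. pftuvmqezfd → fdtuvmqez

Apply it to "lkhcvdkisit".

ithcvdkis

Looking at the pairs, the operation is to delete the first 2 characters, then move the last 2 characters to the front (rotate right by 2).
On "lkhcvdkisit" that produces "ithcvdkis".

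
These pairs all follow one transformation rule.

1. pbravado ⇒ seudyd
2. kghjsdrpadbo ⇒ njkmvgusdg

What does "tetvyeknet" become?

whwybhnq

The rule is to delete the last 2 characters, then shift every letter 3 places forward in the alphabet (wrapping around).
Applying both steps to "tetvyeknet": "tetvyekn", then "whwybhnq".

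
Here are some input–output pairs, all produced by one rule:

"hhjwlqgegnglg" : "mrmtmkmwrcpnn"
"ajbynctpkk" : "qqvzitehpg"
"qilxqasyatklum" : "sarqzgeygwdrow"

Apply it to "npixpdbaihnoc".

iutnoghjvdovt

The transformation: shift every letter 6 places forward in the alphabet (wrapping around), then reverse the string.
Starting from "npixpdbaihnoc": after the first operation, "tvodvjhgontui"; after the second, "iutnoghjvdovt".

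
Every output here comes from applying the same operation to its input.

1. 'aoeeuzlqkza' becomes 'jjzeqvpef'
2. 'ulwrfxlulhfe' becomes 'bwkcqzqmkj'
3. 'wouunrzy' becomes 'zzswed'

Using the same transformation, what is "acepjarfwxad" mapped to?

juofwkbcfi

In each case the input is transformed by: shift every letter 5 places forward in the alphabet (wrapping around), then delete the first 2 characters.
So "acepjarfwxad" becomes "juofwkbcfi".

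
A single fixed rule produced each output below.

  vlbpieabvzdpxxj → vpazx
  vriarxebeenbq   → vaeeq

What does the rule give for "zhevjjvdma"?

zvva

In each case the input is transformed by: keep one character in every 3, starting at position 1 (positions 1st, 4th, 7th, ...).
Applying that to "zhevjjvdma" gives "zvva".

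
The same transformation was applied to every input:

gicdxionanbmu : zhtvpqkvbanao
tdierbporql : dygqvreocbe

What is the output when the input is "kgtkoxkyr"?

lextgxbkx

The rule is to shift every letter 13 places forward in the alphabet (wrapping around) — i.e. ROT13, then move the last 2 characters to the front (rotate right by 2).
Applying both steps to "kgtkoxkyr": "xtgxbkxle", then "lextgxbkx".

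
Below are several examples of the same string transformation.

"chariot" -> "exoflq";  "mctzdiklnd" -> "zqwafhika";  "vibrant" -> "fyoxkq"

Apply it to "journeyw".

lrokbvt

The pattern: delete the first character, then shift every letter 3 places backward in the alphabet (wrapping around).
Working it through for "journeyw": intermediate "ourneyw", final "lrokbvt".
(Check on "mctzdiklnd": → "ctzdiklnd" → "zqwafhika" ✓)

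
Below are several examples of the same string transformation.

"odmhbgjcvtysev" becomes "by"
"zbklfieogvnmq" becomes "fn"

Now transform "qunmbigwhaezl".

Rule — keep every other character starting from the first (positions 1st, 3rd, 5th, ...), then keep one character in every 3, starting at position 3 (positions 3rd, 6th, 9th, ...).
"qunmbigwhaezl" → "qnbghel" → "be".

be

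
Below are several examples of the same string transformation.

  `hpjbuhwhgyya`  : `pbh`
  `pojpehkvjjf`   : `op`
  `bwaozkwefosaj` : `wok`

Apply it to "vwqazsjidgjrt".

In each case the input is transformed by: keep every other character starting from the second (positions 2nd, 4th, 6th, ...), then delete the last 3 characters.
Working it through for "vwqazsjidgjrt": intermediate "wasigr", final "was".
(Check on "pojpehkvjjf": → "ophvj" → "op" ✓)

was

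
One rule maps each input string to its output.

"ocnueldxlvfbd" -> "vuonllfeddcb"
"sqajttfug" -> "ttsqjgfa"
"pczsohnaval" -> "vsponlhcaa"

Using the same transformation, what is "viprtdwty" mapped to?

wvttrpid

Rule — sort the characters into reverse alphabetical order, then delete the first character.
Starting from "viprtdwty": after the first operation, "ywvttrpid"; after the second, "wvttrpid".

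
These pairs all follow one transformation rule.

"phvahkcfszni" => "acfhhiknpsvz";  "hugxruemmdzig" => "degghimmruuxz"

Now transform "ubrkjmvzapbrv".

The transformation: sort the characters into alphabetical order.
On "ubrkjmvzapbrv" that produces "abbjkmprruvvz".

abbjkmprruvvz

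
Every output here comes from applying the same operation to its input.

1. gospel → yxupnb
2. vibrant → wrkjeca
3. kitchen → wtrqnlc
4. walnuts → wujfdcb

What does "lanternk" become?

wwutnjca

What's happening: shift every letter 9 places forward in the alphabet (wrapping around), then sort the characters into reverse alphabetical order.
Applying both steps to "lanternk": "ujwcnawt", then "wwutnjca".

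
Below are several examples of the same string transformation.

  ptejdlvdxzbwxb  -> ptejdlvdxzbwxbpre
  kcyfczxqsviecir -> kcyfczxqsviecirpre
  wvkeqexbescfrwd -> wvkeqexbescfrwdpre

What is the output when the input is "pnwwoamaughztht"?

pnwwoamaughzthtpre

Rule — append "pre".
Doing the same to "pnwwoamaughztht": "pnwwoamaughzthtpre".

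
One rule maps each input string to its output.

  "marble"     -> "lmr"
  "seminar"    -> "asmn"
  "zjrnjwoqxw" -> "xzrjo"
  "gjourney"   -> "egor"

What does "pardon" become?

opr

The transformation: move the last 2 characters to the front (rotate right by 2), then keep every other character starting from the first (positions 1st, 3rd, 5th, ...).
For "pardon", step one produces "onpard"; step two turns that into "opr".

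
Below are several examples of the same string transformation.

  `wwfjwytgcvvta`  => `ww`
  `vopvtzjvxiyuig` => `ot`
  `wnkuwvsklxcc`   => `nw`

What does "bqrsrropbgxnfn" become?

qr

Looking at the pairs, the operation is to keep one character in every 3, starting at position 2 (positions 2nd, 5th, 8th, ...), then keep only the first 2 characters.
Working it through for "bqrsrropbgxnfn": intermediate "qrpxn", final "qr".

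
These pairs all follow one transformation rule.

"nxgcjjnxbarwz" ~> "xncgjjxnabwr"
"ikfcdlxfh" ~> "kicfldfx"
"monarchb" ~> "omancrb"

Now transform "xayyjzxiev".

Rule — swap each adjacent pair of characters (1↔2, 3↔4, ...), then delete the last character.
Starting from "xayyjzxiev": after the first operation, "axyyzjixve"; after the second, "axyyzjixv".

axyyzjixv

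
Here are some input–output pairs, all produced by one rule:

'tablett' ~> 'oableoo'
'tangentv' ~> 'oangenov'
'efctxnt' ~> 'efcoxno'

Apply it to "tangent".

oangeno

Rule — replace every "t" with "o".
Applying that to "tangent" gives "oangeno".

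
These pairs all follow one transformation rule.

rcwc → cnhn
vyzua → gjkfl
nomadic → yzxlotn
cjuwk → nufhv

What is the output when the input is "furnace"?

qfcylnp

What's happening: shift every letter 11 places forward in the alphabet (wrapping around).
So "furnace" becomes "qfcylnp".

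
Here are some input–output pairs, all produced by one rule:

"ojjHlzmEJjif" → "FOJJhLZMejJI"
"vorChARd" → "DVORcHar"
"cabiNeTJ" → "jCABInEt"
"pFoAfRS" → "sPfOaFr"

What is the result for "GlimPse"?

EgLIMpS

Rule — flip the case of every letter, then move the last character to the front.
For "GlimPse" the result is "EgLIMpS".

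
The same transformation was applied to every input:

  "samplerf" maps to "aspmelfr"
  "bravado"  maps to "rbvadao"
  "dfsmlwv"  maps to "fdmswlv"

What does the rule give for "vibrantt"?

ivrbnatt

The pattern: swap each adjacent pair of characters (1↔2, 3↔4, ...).
For "vibrantt" the result is "ivrbnatt".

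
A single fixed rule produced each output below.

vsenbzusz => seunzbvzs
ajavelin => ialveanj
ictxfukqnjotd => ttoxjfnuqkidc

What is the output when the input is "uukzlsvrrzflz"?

In each case the input is transformed by: take characters alternately from the front and the back (1st, last, 2nd, 2nd-last, ...), then move the first 3 characters to the end (rotate left by 3).
Starting from "uukzlsvrrzflz": after the first operation, "uzulkfzzlrsrv"; after the second, "lkfzzlrsrvuzu".

lkfzzlrsrvuzu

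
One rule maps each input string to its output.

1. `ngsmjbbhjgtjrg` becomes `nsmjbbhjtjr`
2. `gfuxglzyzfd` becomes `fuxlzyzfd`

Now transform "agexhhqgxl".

aexhhqxl

The transformation: remove every "g".
On "agexhhqgxl" that produces "aexhhqxl".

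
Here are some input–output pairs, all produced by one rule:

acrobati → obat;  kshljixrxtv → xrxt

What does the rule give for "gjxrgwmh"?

In each case the input is transformed by: move the last character to the front, then keep only the last 4 characters.
For "gjxrgwmh", step one produces "hgjxrgwm"; step two turns that into "rgwm".

rgwm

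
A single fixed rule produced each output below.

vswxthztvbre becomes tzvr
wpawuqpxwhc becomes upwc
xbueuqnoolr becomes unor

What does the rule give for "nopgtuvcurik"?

The pattern: keep every other character starting from the first (positions 1st, 3rd, 5th, ...), then keep only the last 4 characters.
Applying both steps to "nopgtuvcurik": "nptvui", then "tvui".
(Check on "vswxthztvbre": → "vwtzvr" → "tzvr" ✓)

tvui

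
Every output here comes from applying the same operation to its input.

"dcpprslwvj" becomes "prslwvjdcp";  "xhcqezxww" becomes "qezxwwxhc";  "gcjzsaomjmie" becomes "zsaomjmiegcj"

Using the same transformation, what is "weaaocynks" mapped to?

The rule is to move the first 3 characters to the end (rotate left by 3).
So "weaaocynks" becomes "aocynkswea".

aocynkswea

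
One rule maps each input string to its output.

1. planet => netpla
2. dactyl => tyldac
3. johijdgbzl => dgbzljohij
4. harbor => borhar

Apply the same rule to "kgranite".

nitekgra

Looking at the pairs, the operation is to swap the front and back halves of the string.
For "kgranite" the result is "nitekgra".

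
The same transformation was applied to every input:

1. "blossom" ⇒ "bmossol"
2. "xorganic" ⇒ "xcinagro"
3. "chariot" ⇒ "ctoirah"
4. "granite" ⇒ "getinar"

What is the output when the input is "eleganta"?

eatnagel

What's happening: move the first character to the end, then reverse the string.
On "eleganta": the first step gives "legantae", and the second then gives "eatnagel".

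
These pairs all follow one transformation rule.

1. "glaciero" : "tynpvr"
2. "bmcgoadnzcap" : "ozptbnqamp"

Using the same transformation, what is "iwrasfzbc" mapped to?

vjenfsm

In each case the input is transformed by: shift every letter 13 places forward in the alphabet (wrapping around) — i.e. ROT13, then delete the last 2 characters.
Working it through for "iwrasfzbc": intermediate "vjenfsmop", final "vjenfsm".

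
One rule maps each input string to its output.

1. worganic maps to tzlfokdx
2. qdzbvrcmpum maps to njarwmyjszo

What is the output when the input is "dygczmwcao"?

The rule is to take characters alternately from the front and the back (1st, last, 2nd, 2nd-last, ...), then shift every letter 3 places backward in the alphabet (wrapping around).
Working it through for "dygczmwcao": intermediate "doyagccwzm", final "alvxdzztwj".

alvxdzztwj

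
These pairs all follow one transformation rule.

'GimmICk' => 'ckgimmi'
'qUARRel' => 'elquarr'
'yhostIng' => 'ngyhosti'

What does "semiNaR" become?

arsemin

The pattern: move the last 2 characters to the front (rotate right by 2), then convert every letter to lowercase.
"semiNaR" → "aRsemiN" → "arsemin".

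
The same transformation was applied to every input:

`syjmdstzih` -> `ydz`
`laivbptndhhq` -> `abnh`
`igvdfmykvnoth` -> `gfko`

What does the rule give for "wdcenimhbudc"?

dnhd

The transformation: keep one character in every 3, starting at position 2 (positions 2nd, 5th, 8th, ...).
So "wdcenimhbudc" becomes "dnhd".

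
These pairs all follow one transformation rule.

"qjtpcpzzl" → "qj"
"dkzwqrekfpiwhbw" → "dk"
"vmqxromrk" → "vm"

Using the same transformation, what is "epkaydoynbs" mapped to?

Looking at the pairs, the operation is to keep only the first 2 characters.
On "epkaydoynbs" that produces "ep".

ep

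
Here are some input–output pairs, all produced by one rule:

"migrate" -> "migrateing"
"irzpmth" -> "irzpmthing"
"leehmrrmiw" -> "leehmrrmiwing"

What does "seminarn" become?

Each output is the input with this applied: append "ing".
"seminarn" → "seminarning".

seminarning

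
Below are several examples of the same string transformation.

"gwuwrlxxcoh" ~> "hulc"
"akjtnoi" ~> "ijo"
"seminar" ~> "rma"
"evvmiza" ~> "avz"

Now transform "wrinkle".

What's happening: move the last character to the front, then keep one character in every 3, starting at position 1 (positions 1st, 4th, 7th, ...).
"wrinkle" → "eil".

eil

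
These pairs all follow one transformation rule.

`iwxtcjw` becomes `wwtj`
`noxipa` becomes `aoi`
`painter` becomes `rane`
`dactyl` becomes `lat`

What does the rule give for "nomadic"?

coai

The pattern: move the last character to the front, then keep every other character starting from the first (positions 1st, 3rd, 5th, ...).
On "nomadic": the first step gives "cnomadi", and the second then gives "coai".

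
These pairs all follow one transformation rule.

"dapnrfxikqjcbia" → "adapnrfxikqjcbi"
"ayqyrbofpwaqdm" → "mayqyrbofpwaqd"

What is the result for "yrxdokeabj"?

jyrxdokeab

The transformation: move the last character to the front.
Doing the same to "yrxdokeabj": "jyrxdokeab".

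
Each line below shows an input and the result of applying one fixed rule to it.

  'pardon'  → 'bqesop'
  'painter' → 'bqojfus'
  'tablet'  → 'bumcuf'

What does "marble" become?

The pattern: shift every letter 1 place forward in the alphabet (wrapping around), then swap each adjacent pair of characters (1↔2, 3↔4, ...).
On "marble": the first step gives "nbscmf", and the second then gives "bncsfm".

bncsfm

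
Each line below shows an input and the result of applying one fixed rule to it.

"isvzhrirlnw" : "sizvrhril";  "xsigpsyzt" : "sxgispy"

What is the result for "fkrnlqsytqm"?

The rule is to delete the last 2 characters, then swap each adjacent pair of characters (1↔2, 3↔4, ...).
Working it through for "fkrnlqsytqm": intermediate "fkrnlqsyt", final "kfnrqlyst".

kfnrqlyst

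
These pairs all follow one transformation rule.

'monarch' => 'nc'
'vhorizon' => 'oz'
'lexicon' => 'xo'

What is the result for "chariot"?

The rule is to keep one character in every 3, starting at position 3 (positions 3rd, 6th, 9th, ...).
For "chariot" the result is "ao".

ao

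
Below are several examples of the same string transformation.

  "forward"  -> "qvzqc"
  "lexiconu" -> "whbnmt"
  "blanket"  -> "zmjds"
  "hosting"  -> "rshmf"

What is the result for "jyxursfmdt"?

In each case the input is transformed by: delete the first 2 characters, then shift every letter 1 place backward in the alphabet (wrapping around).
Applying both steps to "jyxursfmdt": "xursfmdt", then "wtqrelcs".

wtqrelcs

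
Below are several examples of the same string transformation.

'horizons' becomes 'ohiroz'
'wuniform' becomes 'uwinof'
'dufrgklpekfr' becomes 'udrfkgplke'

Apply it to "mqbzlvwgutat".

What's happening: swap each adjacent pair of characters (1↔2, 3↔4, ...), then delete the last 2 characters.
On "mqbzlvwgutat": the first step gives "qmzbvlgwtuta", and the second then gives "qmzbvlgwtu".

qmzbvlgwtu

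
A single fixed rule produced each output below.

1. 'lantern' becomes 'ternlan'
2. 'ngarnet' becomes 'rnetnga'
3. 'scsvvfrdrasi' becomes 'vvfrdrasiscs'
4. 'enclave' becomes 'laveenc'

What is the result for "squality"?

alitysqu

Each output is the input with this applied: move the first 3 characters to the end (rotate left by 3).
On "squality" that produces "alitysqu".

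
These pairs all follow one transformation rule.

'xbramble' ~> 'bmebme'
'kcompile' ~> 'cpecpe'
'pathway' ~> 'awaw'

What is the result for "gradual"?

ruru

The rule is to keep one character in every 3, starting at position 2 (positions 2nd, 5th, 8th, ...), then write the whole string twice.
On "gradual": the first step gives "ru", and the second then gives "ruru".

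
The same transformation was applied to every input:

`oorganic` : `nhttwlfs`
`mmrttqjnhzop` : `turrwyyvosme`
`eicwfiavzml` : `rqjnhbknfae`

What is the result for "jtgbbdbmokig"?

The transformation: move the last 2 characters to the front (rotate right by 2), then shift every letter 5 places forward in the alphabet (wrapping around).
"jtgbbdbmokig" → "igjtgbbdbmok" → "nloylggigrtp".

nloylggigrtp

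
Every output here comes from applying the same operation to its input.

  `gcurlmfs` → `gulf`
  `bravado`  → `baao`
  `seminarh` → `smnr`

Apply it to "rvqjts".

rqt

The transformation: keep every other character starting from the first (positions 1st, 3rd, 5th, ...).
For "rvqjts" the result is "rqt".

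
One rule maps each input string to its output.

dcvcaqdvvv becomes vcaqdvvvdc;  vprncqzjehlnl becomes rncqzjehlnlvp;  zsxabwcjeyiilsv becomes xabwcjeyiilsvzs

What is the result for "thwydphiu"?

wydphiuth

The pattern: move the first 2 characters to the end (rotate left by 2).
"thwydphiu" → "wydphiuth".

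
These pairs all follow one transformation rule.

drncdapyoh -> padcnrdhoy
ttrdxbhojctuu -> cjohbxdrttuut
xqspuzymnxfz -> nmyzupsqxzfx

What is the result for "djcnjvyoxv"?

In each case the input is transformed by: move the last 3 characters to the front (rotate right by 3), then reverse the string.
On "djcnjvyoxv": the first step gives "oxvdjcnjvy", and the second then gives "yvjncjdvxo".
(Check on "drncdapyoh": → "yohdrncdap" → "padcnrdhoy" ✓)

yvjncjdvxo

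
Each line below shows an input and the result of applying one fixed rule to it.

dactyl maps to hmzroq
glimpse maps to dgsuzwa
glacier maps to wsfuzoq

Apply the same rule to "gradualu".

oziufori

Looking at the pairs, the operation is to shift every letter 12 places backward in the alphabet (wrapping around), then move the last 3 characters to the front (rotate right by 3).
"gradualu" → "uforiozi" → "oziufori".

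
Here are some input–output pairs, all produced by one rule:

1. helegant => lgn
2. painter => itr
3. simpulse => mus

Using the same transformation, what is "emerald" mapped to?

ead

Looking at the pairs, the operation is to keep every other character starting from the first (positions 1st, 3rd, 5th, ...), then delete the first character.
Doing the same to "emerald": "ead".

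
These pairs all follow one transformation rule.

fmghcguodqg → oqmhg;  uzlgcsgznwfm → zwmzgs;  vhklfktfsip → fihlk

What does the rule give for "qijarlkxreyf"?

Each output is the input with this applied: keep every other character starting from the second (positions 2nd, 4th, 6th, ...), then move the first 3 characters to the end (rotate left by 3).
Working it through for "qijarlkxreyf": intermediate "ialxef", final "xefial".
(Check on "fmghcguodqg": → "mhgoq" → "oqmhg" ✓)

xefial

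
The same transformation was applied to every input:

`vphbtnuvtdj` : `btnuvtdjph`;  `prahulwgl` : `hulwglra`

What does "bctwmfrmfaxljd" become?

wmfrmfaxljdct

The rule is to delete the first character, then move the first 2 characters to the end (rotate left by 2).
Doing the same to "bctwmfrmfaxljd": "wmfrmfaxljdct".
(Check on "prahulwgl": → "rahulwgl" → "hulwglra" ✓)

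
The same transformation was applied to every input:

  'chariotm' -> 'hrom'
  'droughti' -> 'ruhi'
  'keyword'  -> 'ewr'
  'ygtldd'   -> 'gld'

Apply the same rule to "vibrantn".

irnn

What's happening: keep every other character starting from the second (positions 2nd, 4th, 6th, ...).
Doing the same to "vibrantn": "irnn".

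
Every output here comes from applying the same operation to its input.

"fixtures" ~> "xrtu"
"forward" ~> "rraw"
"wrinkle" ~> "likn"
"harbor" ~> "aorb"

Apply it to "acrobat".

Looking at the pairs, the operation is to take characters alternately from the front and the back (1st, last, 2nd, 2nd-last, ...), then keep only the last 4 characters.
Starting from "acrobat": after the first operation, "atcarbo"; after the second, "arbo".

arbo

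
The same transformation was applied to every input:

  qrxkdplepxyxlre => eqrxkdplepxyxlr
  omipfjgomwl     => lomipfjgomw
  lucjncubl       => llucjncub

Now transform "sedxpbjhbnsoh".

Each output is the input with this applied: move the last character to the front.
Doing the same to "sedxpbjhbnsoh": "hsedxpbjhbnso".

hsedxpbjhbnso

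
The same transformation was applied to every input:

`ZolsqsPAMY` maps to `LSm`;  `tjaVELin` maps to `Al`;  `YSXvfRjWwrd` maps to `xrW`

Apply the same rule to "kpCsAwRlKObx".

cWkX

The rule is to keep one character in every 3, starting at position 3 (positions 3rd, 6th, 9th, ...), then flip the case of every letter.
Working it through for "kpCsAwRlKObx": intermediate "CwKx", final "cWkX".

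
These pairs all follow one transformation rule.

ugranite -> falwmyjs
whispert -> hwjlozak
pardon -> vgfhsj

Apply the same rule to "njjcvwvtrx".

onljpfbbun

The rule is to shift every letter 8 places backward in the alphabet (wrapping around), then swap the front and back halves of the string.
For "njjcvwvtrx", step one produces "fbbunonljp"; step two turns that into "onljpfbbun".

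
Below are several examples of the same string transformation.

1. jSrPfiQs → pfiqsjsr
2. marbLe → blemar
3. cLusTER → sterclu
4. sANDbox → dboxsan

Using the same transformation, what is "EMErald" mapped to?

raldeme

Each output is the input with this applied: move the first 3 characters to the end (rotate left by 3), then convert every letter to lowercase.
Working it through for "EMErald": intermediate "raldEME", final "raldeme".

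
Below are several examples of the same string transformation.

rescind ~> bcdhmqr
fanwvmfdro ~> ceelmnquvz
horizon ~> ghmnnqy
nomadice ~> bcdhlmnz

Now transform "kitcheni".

The pattern: shift every letter 1 place backward in the alphabet (wrapping around), then sort the characters into alphabetical order.
"kitcheni" → "jhsbgdmh" → "bdghhjms".

bdghhjms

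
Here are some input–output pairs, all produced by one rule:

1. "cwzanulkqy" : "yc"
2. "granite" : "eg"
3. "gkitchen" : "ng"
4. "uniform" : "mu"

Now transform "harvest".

th

The pattern: move the last character to the front, then keep only the first 2 characters.
Applying both steps to "harvest": "tharves", then "th".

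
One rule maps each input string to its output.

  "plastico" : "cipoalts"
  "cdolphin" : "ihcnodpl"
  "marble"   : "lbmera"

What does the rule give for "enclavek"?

In each case the input is transformed by: move the last 3 characters to the front (rotate right by 3), then swap each adjacent pair of characters (1↔2, 3↔4, ...).
"enclavek" → "vekencla" → "evekcnal".

evekcnal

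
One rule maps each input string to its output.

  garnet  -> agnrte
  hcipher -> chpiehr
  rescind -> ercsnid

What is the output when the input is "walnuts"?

In each case the input is transformed by: swap each adjacent pair of characters (1↔2, 3↔4, ...).
"walnuts" → "awnltus".

awnltus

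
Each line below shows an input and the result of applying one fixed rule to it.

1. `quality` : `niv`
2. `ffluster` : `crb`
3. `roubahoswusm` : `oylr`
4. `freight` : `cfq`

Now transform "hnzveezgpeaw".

What's happening: keep one character in every 3, starting at position 1 (positions 1st, 4th, 7th, ...), then shift every letter 3 places backward in the alphabet (wrapping around).
On "hnzveezgpeaw": the first step gives "hvze", and the second then gives "eswb".

eswb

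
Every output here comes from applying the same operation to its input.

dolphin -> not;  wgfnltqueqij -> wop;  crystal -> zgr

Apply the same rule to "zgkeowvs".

In each case the input is transformed by: shift every letter 6 places forward in the alphabet (wrapping around), then keep only the last 3 characters.
For "zgkeowvs", step one produces "fmqkucby"; step two turns that into "cby".

cby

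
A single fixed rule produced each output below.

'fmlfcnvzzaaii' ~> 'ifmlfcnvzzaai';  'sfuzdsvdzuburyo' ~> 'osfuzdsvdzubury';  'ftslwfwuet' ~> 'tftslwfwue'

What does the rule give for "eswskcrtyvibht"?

teswskcrtyvibh

The pattern: move the last character to the front.
Applying that to "eswskcrtyvibht" gives "teswskcrtyvibh".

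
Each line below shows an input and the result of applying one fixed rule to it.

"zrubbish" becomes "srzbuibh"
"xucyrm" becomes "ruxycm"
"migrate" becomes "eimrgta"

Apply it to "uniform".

mnufiro

Rule — swap each adjacent pair of characters (1↔2, 3↔4, ...), then move the last character to the front.
Working it through for "uniform": intermediate "nufirom", final "mnufiro".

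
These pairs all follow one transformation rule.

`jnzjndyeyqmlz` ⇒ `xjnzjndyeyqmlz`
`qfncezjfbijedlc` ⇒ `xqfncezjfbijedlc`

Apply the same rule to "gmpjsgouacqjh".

Rule — prepend "x".
Applying that to "gmpjsgouacqjh" gives "xgmpjsgouacqjh".

xgmpjsgouacqjh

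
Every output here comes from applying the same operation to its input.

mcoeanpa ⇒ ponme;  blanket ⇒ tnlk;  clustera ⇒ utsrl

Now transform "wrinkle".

Rule — sort the characters into reverse alphabetical order, then delete the last 3 characters.
On "wrinkle": the first step gives "wrnlkie", and the second then gives "wrnl".

wrnl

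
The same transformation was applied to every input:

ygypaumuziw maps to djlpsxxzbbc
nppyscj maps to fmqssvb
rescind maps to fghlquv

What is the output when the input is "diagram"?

ddgjlpu

In each case the input is transformed by: sort the characters into alphabetical order, then shift every letter 3 places forward in the alphabet (wrapping around).
Working it through for "diagram": intermediate "aadgimr", final "ddgjlpu".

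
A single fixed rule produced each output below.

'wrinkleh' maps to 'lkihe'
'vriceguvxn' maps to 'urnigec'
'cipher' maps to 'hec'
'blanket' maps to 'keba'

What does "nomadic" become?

idca

What's happening: sort the characters into reverse alphabetical order, then delete the first 3 characters.
Working it through for "nomadic": intermediate "onmidca", final "idca".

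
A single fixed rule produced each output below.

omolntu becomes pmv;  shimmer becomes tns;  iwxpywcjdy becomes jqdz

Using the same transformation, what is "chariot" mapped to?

dsu

In each case the input is transformed by: keep one character in every 3, starting at position 1 (positions 1st, 4th, 7th, ...), then shift every letter 1 place forward in the alphabet (wrapping around).
For "chariot", step one produces "crt"; step two turns that into "dsu".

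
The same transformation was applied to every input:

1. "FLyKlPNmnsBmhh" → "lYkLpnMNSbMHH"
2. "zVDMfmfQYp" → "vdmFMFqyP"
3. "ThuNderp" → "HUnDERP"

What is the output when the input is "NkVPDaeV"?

Rule — flip the case of every letter, then delete the first character.
Applying both steps to "NkVPDaeV": "nKvpdAEv", then "KvpdAEv".
(Check on "zVDMfmfQYp": → "ZvdmFMFqyP" → "vdmFMFqyP" ✓)

KvpdAEv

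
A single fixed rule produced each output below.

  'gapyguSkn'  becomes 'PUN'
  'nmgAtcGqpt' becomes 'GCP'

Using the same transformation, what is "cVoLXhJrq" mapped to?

The pattern: flip the case of every letter, then keep one character in every 3, starting at position 3 (positions 3rd, 6th, 9th, ...).
For "cVoLXhJrq", step one produces "CvOlxHjRQ"; step two turns that into "OHQ".
(Check on "gapyguSkn": → "GAPYGUsKN" → "PUN" ✓)

OHQ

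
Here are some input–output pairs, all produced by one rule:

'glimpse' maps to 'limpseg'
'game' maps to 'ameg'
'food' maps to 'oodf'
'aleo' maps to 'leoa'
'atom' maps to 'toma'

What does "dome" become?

omed

Each output is the input with this applied: move the first character to the end.
So "dome" becomes "omed".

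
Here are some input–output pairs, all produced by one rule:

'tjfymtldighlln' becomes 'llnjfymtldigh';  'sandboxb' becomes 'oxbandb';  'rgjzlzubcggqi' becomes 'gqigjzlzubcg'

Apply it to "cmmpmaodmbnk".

Rule — delete the first character, then move the last 3 characters to the front (rotate right by 3).
"cmmpmaodmbnk" → "mmpmaodmbnk" → "bnkmmpmaodm".

bnkmmpmaodm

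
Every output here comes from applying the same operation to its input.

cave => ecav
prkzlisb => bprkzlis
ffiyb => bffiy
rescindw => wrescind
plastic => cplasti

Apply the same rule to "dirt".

In each case the input is transformed by: move the last character to the front.
Applying that to "dirt" gives "tdir".

tdir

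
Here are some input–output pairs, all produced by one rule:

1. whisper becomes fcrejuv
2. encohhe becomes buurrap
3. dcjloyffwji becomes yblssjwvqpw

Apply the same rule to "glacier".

pvretyn

The rule is to move the first 3 characters to the end (rotate left by 3), then shift every letter 13 places forward in the alphabet (wrapping around) — i.e. ROT13.
"glacier" → "pvretyn".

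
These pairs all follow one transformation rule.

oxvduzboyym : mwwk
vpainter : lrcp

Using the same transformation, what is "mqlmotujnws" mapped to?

hluq

Rule — shift every letter 2 places backward in the alphabet (wrapping around), then keep only the last 4 characters.
"mqlmotujnws" → "hluq".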